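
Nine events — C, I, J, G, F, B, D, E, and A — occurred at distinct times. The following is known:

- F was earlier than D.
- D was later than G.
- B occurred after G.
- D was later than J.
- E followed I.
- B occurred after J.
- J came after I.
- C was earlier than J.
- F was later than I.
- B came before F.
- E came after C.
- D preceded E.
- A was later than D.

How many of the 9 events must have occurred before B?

4

Directly stated before B: G and J.
C reaches B via C → J → B.
I reaches B via I → J → B.
No chain forces E (or any of the others) ahead of B.
That's C, G, I, and J — 4 in all.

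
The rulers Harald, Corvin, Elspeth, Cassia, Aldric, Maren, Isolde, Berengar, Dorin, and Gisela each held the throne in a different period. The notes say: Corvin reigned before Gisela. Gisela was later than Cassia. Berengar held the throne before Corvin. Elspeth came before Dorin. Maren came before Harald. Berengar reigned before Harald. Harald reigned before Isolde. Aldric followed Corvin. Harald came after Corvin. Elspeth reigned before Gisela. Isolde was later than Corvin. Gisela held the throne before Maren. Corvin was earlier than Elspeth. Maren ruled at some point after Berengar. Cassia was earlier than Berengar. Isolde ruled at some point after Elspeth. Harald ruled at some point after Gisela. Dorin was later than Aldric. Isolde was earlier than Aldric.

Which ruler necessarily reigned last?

Dorin

Every other ruler has a chain of constraints placing them before Dorin, so Dorin is last.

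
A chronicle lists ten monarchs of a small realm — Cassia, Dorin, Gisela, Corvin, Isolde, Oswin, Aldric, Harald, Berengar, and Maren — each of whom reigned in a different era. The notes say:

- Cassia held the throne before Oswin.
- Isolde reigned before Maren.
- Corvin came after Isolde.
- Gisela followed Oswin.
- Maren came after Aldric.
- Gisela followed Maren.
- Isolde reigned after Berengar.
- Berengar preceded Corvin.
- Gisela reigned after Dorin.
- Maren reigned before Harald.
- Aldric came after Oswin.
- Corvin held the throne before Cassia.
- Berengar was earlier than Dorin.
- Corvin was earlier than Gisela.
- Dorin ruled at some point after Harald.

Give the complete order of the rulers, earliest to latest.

Berengar, Isolde, Corvin, Cassia, Oswin, Aldric, Maren, Harald, Dorin, Gisela

The constraints fix every adjacent pair, so only one ordering works:
Berengar → Isolde → Corvin → Cassia → Oswin → Aldric → Maren → Harald → Dorin → Gisela.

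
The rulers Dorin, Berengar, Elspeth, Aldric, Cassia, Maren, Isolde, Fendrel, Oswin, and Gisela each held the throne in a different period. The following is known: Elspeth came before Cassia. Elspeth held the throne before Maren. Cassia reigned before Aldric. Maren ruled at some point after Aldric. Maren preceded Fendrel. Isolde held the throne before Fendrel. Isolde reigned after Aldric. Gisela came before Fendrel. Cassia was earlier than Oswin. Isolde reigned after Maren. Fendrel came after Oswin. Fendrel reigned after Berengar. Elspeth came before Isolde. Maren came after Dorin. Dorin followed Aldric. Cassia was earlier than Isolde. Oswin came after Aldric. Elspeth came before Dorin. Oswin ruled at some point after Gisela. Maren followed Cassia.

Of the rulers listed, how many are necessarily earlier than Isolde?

5

Directly stated before Isolde: Aldric, Cassia, Elspeth, and Maren.
Dorin reaches Isolde via Dorin → Maren → Isolde.
No chain forces Oswin (or any of the others) ahead of Isolde.
That's Aldric, Cassia, Dorin, Elspeth, and Maren — 5 in all.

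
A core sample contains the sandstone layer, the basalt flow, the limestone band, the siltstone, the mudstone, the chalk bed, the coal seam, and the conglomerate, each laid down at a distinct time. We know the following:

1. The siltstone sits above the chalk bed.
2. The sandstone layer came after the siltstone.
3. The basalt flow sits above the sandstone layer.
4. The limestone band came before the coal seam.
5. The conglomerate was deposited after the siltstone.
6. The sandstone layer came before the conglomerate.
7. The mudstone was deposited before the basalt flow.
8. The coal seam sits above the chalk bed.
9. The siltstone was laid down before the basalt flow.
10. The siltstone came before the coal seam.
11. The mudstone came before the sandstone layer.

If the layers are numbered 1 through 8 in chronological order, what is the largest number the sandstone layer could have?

6

The sandstone layer must come before the basalt flow and the conglomerate — 2 layers forced after it.
Everything else can be placed before the sandstone layer in some valid order, so the sandstone layer can sit as late as position 8 − 2 = 6.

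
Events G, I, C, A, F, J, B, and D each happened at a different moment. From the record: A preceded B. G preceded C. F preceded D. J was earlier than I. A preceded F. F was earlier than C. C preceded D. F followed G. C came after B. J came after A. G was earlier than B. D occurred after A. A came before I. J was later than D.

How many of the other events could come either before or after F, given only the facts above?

Forced before F: A and G; forced after F: C, D, I, and J.
That leaves B with no forced order relative to F — 1.

1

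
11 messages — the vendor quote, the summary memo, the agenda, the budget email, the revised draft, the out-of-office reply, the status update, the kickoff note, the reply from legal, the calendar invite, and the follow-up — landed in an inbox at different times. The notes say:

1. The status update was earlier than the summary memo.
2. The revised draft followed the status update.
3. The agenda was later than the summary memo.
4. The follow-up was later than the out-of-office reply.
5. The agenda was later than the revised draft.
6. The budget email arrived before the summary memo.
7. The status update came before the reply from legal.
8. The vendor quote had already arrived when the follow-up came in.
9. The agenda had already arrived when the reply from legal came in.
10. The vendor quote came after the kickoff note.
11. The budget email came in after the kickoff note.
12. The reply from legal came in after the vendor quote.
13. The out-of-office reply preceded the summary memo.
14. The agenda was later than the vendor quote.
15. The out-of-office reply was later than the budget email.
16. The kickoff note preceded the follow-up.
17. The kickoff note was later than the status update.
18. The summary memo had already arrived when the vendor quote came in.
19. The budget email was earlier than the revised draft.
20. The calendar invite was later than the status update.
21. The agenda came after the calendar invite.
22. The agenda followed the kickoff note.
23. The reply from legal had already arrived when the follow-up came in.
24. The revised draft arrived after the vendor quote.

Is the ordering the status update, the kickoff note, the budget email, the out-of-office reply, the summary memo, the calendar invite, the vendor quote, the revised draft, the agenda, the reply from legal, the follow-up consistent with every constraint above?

yes

Check each stated constraint against the proposed order — e.g. the status update is ahead of the reply from legal; the kickoff note is ahead of the follow-up. Every pair is in the required order; nothing is violated.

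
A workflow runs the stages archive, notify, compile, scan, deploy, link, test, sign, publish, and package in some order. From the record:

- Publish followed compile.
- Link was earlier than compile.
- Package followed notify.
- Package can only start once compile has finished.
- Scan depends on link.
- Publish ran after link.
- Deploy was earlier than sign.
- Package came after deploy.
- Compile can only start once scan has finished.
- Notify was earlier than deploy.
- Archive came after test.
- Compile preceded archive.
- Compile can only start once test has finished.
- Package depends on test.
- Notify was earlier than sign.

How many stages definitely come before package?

Directly stated before package: compile, deploy, notify, and test.
Link reaches package via link → compile → package.
Scan reaches package via scan → compile → package.
That's compile, deploy, link, notify, scan, and test — 6 in all.

6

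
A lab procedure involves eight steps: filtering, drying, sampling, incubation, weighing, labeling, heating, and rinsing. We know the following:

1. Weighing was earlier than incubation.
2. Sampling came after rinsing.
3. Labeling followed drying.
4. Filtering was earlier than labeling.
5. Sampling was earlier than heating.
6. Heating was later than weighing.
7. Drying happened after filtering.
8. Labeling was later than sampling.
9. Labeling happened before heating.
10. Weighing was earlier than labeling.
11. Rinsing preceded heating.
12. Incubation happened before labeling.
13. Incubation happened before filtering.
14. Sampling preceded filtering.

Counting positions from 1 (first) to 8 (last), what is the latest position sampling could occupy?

Sampling must come before drying, filtering, heating, and labeling — 4 steps forced after it.
Everything else can be placed before sampling in some valid order, so sampling can sit as late as position 8 − 4 = 4.

4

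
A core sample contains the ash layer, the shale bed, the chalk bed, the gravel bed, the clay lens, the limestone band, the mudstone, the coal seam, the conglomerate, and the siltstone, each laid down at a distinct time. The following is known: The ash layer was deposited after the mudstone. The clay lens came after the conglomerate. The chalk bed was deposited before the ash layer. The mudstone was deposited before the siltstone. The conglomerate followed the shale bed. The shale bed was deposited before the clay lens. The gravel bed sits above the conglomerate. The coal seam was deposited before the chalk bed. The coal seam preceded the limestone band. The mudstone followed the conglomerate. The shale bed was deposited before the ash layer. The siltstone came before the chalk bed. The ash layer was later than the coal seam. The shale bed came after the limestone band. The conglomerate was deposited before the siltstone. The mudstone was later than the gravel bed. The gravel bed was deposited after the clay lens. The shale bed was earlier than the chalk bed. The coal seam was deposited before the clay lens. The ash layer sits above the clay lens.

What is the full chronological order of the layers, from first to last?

The constraints fix every adjacent pair, so only one ordering works:
the coal seam → the limestone band → the shale bed → the conglomerate → the clay lens → the gravel bed → the mudstone → the siltstone → the chalk bed → the ash layer.

the coal seam, the limestone band, the shale bed, the conglomerate, the clay lens, the gravel bed, the mudstone, the siltstone, the chalk bed, the ash layer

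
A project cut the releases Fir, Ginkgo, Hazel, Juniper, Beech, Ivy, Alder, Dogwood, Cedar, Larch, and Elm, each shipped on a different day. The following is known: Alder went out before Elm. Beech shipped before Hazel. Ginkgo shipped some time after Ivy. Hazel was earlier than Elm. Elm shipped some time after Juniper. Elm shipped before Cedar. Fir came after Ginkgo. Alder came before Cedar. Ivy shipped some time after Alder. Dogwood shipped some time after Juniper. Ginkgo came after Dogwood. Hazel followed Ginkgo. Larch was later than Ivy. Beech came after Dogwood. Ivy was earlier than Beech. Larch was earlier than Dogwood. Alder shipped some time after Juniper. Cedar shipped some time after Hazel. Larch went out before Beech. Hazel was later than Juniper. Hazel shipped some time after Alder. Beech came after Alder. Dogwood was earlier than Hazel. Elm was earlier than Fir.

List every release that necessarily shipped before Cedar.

Directly stated before Cedar: Alder, Elm, and Hazel.
Beech reaches Cedar via Beech → Hazel → Cedar.
Dogwood reaches Cedar via Dogwood → Hazel → Cedar.
Ginkgo reaches Cedar via Ginkgo → Hazel → Cedar.
Likewise Ivy, Juniper, and Larch each reach Cedar by chaining the stated constraints.
No chain forces Fir ahead of Cedar.

Alder, Beech, Dogwood, Elm, Ginkgo, Hazel, Ivy, Juniper, Larch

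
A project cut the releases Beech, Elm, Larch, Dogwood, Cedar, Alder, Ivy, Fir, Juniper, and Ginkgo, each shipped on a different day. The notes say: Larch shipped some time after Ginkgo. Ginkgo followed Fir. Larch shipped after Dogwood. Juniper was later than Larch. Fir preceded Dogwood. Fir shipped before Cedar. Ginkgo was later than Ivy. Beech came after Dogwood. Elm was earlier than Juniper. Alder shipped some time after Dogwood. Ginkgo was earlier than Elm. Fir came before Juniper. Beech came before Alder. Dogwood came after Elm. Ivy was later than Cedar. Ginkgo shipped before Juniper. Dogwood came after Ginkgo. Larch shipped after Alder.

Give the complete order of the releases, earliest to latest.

Fir, Cedar, Ivy, Ginkgo, Elm, Dogwood, Beech, Alder, Larch, Juniper

The constraints fix every adjacent pair, so only one ordering works:
Fir → Cedar → Ivy → Ginkgo → Elm → Dogwood → Beech → Alder → Larch → Juniper.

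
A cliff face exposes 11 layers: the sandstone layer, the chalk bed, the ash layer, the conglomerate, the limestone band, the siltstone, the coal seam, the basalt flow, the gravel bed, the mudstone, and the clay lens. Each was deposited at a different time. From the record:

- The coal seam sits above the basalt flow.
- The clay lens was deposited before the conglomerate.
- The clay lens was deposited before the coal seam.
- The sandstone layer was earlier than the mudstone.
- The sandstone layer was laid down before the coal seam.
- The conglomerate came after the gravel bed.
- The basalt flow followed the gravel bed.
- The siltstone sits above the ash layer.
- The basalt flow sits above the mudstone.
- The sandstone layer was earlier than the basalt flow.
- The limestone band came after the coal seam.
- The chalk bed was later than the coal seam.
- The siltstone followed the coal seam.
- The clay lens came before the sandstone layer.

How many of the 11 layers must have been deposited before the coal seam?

5

Directly stated before the coal seam: the basalt flow, the clay lens, and the sandstone layer.
The gravel bed reaches the coal seam via the gravel bed → the basalt flow → the coal seam.
The mudstone reaches the coal seam via the mudstone → the basalt flow → the coal seam.
No chain forces the limestone band (or any of the others) ahead of the coal seam.
That's the basalt flow, the clay lens, the gravel bed, the mudstone, and the sandstone layer — 5 in all.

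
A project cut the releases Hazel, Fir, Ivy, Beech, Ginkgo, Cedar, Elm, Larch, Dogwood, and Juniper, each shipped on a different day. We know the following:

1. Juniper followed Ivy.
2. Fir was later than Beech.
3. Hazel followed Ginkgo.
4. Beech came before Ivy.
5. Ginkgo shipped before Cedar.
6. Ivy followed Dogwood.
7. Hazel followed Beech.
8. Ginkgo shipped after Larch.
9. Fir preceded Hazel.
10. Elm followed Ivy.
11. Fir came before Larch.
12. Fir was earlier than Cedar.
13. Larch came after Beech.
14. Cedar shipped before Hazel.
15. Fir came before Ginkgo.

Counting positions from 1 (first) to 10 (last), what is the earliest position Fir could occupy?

Beech must come before Fir — 1 forced predecessor.
Nothing else is forced ahead of Fir, so its earliest slot is position 1 + 1 = 2.

2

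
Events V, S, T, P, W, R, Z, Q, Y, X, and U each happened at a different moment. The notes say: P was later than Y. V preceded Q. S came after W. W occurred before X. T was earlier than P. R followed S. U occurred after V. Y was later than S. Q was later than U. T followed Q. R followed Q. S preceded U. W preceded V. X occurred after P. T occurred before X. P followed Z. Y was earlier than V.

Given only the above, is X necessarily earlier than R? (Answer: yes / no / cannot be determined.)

cannot be determined

No chain of stated constraints runs from X to R, and none runs from R to X either.
So the relative order of X and R is not fixed by the given facts.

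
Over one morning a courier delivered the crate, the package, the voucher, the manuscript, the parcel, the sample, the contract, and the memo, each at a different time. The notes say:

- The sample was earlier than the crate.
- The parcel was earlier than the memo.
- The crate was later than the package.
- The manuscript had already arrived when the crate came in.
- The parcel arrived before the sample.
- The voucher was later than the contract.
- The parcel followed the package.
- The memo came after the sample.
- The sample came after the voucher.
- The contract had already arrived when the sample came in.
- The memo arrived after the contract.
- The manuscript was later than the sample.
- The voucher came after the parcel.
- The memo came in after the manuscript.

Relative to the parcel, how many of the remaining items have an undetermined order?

Forced before the parcel: the package; forced after the parcel: the crate, the manuscript, the memo, the sample, and the voucher.
That leaves the contract with no forced order relative to the parcel — 1.

1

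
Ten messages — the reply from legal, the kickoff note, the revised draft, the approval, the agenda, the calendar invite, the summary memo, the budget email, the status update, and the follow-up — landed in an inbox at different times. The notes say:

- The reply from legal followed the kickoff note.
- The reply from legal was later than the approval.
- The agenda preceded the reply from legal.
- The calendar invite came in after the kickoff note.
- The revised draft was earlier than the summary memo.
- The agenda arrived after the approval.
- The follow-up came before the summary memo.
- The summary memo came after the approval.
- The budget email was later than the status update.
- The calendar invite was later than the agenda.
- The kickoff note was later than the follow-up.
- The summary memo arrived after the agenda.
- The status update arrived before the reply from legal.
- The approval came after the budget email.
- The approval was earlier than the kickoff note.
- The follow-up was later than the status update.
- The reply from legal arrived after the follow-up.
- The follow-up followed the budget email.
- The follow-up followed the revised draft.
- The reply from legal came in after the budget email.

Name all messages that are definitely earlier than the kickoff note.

the approval, the budget email, the follow-up, the revised draft, the status update

Directly stated before the kickoff note: the approval and the follow-up.
The budget email reaches the kickoff note via the budget email → the follow-up → the kickoff note.
The revised draft reaches the kickoff note via the revised draft → the follow-up → the kickoff note.
The status update reaches the kickoff note via the status update → the follow-up → the kickoff note.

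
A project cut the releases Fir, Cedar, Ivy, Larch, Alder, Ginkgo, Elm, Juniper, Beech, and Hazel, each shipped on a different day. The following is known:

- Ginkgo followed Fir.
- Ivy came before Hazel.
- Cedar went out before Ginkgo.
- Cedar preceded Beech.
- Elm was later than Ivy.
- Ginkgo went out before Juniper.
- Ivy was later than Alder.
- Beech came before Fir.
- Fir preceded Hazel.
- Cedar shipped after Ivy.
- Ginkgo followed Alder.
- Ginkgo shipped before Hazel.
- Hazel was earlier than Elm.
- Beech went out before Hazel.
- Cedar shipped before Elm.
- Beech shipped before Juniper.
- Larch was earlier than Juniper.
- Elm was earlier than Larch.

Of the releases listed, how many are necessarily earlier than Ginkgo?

Directly stated before Ginkgo: Alder, Cedar, and Fir.
Beech reaches Ginkgo via Beech → Fir → Ginkgo.
Ivy reaches Ginkgo via Ivy → Cedar → Ginkgo.
No chain forces Hazel (or any of the others) ahead of Ginkgo.
That's Alder, Beech, Cedar, Fir, and Ivy — 5 in all.

5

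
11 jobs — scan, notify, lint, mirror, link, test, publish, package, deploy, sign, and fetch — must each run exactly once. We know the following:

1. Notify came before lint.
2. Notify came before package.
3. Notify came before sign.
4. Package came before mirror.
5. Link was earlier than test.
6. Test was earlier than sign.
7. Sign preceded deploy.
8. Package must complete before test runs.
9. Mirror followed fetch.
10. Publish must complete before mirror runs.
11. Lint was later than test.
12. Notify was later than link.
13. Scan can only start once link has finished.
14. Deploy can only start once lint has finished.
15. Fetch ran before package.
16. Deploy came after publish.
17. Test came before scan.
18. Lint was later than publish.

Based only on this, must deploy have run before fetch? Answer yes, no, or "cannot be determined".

no

Tracing the constraints gives fetch → package → test → sign → deploy, so fetch must come before deploy.
That means deploy cannot be before fetch.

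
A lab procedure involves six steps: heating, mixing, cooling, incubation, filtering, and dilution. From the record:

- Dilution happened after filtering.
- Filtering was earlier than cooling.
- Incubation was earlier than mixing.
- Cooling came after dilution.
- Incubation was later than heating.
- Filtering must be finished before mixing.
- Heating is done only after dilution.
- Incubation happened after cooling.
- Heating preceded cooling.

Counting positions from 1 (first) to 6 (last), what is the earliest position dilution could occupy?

Filtering must come before dilution — 1 forced predecessor.
Nothing else is forced ahead of dilution, so its earliest slot is position 1 + 1 = 2.

2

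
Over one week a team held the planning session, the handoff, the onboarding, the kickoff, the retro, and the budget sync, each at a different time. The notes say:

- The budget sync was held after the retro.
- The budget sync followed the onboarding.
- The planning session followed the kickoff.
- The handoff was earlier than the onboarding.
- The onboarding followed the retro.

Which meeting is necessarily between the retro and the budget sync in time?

Tracing the constraints gives the retro → the onboarding → the budget sync, so the onboarding sits after the retro and before the budget sync.
No other meeting is forced both after the retro and before the budget sync.

the onboarding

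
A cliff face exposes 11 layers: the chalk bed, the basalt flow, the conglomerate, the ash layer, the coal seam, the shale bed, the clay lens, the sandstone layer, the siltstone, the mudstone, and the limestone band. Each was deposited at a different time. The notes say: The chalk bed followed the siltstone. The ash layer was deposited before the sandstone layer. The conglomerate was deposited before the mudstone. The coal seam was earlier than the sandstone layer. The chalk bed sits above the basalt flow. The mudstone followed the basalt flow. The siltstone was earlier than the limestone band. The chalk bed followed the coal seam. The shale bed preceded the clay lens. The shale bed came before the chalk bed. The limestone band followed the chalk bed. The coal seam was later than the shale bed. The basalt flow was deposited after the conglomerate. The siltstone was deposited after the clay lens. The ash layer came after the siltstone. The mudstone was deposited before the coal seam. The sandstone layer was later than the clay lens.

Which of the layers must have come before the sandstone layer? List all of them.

Directly stated before the sandstone layer: the ash layer, the clay lens, and the coal seam.
The basalt flow reaches the sandstone layer via the basalt flow → the mudstone → the coal seam → the sandstone layer.
The conglomerate reaches the sandstone layer via the conglomerate → the mudstone → the coal seam → the sandstone layer.
The mudstone reaches the sandstone layer via the mudstone → the coal seam → the sandstone layer.
Likewise the shale bed and the siltstone each reach the sandstone layer by chaining the stated constraints.

the ash layer, the basalt flow, the clay lens, the coal seam, the conglomerate, the mudstone, the shale bed, the siltstone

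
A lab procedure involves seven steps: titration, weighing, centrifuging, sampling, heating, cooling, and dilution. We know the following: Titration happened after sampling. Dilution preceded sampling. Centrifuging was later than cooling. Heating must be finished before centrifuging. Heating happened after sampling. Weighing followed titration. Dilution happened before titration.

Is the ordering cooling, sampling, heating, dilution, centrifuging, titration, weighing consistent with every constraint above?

no

The constraints require dilution before sampling, but in the proposed sequence sampling appears ahead of dilution. That one violation is enough.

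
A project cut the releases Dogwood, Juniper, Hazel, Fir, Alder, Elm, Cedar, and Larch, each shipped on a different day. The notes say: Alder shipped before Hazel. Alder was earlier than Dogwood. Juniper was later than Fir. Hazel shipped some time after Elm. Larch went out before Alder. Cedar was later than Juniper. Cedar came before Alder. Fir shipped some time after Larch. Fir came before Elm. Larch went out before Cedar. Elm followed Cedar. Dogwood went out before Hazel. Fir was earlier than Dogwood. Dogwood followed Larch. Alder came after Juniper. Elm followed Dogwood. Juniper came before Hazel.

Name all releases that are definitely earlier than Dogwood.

Alder, Cedar, Fir, Juniper, Larch

Directly stated before Dogwood: Alder, Fir, and Larch.
Cedar reaches Dogwood via Cedar → Alder → Dogwood.
Juniper reaches Dogwood via Juniper → Alder → Dogwood.
No chain forces Elm (or any of the others) ahead of Dogwood.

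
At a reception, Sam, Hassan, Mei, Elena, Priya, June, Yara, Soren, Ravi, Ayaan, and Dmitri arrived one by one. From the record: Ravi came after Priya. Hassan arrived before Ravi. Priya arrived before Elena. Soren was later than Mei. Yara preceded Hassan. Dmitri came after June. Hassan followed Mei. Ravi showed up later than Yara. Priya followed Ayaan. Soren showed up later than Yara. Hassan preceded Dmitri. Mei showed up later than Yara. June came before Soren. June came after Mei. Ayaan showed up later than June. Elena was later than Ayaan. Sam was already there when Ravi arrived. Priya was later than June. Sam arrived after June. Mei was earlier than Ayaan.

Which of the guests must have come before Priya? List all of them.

Directly stated before Priya: Ayaan and June.
Mei reaches Priya via Mei → Ayaan → Priya.
Yara reaches Priya via Yara → Mei → Ayaan → Priya.

Ayaan, June, Mei, Yara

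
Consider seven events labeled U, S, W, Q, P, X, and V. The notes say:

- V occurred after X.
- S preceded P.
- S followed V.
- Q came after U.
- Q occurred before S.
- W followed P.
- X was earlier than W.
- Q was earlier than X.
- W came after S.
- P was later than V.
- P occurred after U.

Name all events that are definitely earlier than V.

Q, U, X

Directly stated before V: X.
Q reaches V via Q → X → V.
U reaches V via U → Q → X → V.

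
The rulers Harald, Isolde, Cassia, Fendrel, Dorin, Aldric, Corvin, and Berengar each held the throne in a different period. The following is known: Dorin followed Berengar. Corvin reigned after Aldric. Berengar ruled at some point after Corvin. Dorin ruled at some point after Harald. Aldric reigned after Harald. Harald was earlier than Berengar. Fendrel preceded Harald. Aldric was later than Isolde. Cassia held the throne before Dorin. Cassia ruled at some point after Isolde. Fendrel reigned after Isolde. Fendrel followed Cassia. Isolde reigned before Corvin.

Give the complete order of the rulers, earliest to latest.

Isolde, Cassia, Fendrel, Harald, Aldric, Corvin, Berengar, Dorin

The constraints fix every adjacent pair, so only one ordering works:
Isolde → Cassia → Fendrel → Harald → Aldric → Corvin → Berengar → Dorin.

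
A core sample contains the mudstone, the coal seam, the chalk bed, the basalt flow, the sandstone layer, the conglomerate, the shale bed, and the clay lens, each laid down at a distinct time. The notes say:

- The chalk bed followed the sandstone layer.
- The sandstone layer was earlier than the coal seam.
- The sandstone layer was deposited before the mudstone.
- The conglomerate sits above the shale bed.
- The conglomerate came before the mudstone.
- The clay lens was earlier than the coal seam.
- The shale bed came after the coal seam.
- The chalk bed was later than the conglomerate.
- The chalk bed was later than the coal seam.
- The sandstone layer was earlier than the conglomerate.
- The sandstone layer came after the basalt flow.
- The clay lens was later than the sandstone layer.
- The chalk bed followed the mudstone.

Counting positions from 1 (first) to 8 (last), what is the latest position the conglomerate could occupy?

6

The conglomerate must come before the chalk bed and the mudstone — 2 layers forced after it.
Everything else can be placed before the conglomerate in some valid order, so the conglomerate can sit as late as position 8 − 2 = 6.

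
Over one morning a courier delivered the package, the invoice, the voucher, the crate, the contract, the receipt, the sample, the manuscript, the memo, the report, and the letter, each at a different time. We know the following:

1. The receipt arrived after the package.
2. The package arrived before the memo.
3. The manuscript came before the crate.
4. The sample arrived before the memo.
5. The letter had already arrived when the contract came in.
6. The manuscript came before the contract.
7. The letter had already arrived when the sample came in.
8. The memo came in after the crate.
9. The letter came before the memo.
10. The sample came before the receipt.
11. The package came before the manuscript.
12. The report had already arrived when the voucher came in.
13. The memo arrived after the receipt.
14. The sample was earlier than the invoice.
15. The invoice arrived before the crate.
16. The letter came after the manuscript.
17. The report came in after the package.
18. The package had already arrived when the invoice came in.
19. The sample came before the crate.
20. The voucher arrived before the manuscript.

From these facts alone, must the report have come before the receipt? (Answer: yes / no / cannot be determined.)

Chain the constraints: the report → the voucher → the manuscript → the letter → the sample → the receipt. Each link is directly stated, so the report comes before the receipt.

yes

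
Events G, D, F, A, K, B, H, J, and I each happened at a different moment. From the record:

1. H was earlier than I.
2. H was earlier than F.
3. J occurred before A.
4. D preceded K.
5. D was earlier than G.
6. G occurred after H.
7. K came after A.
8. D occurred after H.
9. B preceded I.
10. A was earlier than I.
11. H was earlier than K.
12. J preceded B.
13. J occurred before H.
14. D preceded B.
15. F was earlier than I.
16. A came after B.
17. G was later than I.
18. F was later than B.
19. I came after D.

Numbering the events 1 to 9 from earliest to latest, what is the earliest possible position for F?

5

B, D, H, and J must all come before F — 4 forced predecessors.
Nothing else is forced ahead of F, so its earliest slot is position 4 + 1 = 5.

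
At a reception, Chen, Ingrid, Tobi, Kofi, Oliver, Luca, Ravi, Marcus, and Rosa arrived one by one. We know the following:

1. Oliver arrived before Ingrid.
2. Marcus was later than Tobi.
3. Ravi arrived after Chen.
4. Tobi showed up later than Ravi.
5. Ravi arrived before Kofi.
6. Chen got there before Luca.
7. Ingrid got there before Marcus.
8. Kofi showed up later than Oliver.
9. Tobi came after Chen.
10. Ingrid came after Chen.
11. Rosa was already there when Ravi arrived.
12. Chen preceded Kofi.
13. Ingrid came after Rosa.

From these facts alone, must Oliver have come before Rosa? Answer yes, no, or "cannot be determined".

No chain of stated constraints runs from Oliver to Rosa, and none runs from Rosa to Oliver either.
So the relative order of Oliver and Rosa is not fixed by the given facts.

cannot be determined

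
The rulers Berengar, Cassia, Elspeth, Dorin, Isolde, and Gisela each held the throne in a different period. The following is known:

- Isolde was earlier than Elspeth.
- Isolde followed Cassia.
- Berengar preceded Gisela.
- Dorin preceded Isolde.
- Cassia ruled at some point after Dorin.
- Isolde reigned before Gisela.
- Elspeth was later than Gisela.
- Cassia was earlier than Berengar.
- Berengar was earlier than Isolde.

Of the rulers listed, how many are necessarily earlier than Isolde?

3

Directly stated before Isolde: Berengar, Cassia, and Dorin.
No chain forces Gisela (or any of the others) ahead of Isolde.
That's Berengar, Cassia, and Dorin — 3 in all.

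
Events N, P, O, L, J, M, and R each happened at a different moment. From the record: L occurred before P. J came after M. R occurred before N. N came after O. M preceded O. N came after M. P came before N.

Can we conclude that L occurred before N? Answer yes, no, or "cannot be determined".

yes

Chain the constraints: L → P → N. Each link is directly stated, so L comes before N.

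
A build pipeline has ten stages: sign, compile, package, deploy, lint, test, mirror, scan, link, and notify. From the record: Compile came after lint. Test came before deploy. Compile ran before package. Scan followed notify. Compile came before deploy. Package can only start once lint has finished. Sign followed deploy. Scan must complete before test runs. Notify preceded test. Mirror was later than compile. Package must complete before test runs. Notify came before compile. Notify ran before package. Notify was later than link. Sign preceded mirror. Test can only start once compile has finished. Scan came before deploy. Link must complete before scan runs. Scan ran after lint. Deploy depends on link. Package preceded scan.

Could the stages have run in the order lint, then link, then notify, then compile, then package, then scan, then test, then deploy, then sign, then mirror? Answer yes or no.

yes

Check each stated constraint against the proposed order — e.g. compile is ahead of mirror; link is ahead of deploy. Every pair is in the required order; nothing is violated.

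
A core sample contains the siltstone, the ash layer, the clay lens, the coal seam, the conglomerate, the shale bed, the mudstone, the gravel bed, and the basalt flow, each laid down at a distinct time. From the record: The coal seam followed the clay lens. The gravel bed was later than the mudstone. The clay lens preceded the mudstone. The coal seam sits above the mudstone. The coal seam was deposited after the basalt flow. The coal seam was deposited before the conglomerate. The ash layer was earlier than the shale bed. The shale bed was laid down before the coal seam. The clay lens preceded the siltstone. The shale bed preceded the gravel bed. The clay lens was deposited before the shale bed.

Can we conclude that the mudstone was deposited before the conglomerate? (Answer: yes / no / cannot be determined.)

yes

Chain the constraints: the mudstone → the coal seam → the conglomerate. Each link is directly stated, so the mudstone comes before the conglomerate.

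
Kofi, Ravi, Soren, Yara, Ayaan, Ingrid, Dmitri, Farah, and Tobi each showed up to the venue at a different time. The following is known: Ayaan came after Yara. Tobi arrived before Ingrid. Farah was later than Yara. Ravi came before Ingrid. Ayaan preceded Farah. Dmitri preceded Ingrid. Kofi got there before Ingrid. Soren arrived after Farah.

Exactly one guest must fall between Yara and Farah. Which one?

Tracing the constraints gives Yara → Ayaan → Farah, so Ayaan sits after Yara and before Farah.
No other guest is forced both after Yara and before Farah.

Ayaan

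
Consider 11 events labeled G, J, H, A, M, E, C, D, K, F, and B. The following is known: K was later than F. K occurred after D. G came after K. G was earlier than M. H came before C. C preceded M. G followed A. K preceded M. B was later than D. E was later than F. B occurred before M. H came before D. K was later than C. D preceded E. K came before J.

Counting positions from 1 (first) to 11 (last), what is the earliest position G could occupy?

A, C, D, F, H, and K must all come before G — 6 forced predecessors.
Nothing else is forced ahead of G, so its earliest slot is position 6 + 1 = 7.

7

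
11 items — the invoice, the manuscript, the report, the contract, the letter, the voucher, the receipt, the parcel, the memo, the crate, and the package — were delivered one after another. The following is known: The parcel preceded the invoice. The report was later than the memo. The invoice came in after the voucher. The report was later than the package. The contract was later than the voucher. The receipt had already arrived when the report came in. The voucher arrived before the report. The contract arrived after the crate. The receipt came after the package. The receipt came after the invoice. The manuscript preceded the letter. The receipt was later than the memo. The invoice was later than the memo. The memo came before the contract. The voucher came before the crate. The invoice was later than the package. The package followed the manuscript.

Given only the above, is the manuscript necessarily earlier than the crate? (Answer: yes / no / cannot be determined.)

cannot be determined

No chain of stated constraints runs from the manuscript to the crate, and none runs from the crate to the manuscript either.
So the relative order of the manuscript and the crate is not fixed by the given facts.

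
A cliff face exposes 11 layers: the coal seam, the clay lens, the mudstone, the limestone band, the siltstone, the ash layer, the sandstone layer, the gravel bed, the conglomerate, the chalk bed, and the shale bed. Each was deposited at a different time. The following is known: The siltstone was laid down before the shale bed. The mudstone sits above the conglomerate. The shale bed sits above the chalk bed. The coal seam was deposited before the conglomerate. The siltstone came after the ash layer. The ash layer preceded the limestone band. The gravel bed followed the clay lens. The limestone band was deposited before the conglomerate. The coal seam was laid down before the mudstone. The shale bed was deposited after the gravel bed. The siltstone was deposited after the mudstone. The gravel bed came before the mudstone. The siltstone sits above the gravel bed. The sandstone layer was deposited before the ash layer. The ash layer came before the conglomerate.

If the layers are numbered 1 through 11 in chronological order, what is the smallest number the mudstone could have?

8

The ash layer, the clay lens, the coal seam, the conglomerate, the gravel bed, the limestone band, and the sandstone layer must all come before the mudstone — 7 forced predecessors.
Nothing else is forced ahead of the mudstone, so its earliest slot is position 7 + 1 = 8.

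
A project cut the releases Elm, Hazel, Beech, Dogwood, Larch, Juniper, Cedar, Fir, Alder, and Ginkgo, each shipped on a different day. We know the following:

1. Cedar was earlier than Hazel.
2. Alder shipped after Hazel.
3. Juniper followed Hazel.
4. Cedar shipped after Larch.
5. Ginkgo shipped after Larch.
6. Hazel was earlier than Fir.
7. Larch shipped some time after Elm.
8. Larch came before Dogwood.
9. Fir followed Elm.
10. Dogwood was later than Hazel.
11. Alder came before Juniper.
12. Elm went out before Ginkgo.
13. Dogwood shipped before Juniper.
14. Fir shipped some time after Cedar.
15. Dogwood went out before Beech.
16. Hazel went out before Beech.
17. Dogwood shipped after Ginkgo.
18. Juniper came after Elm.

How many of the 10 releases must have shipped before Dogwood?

5

Directly stated before Dogwood: Ginkgo, Hazel, and Larch.
Cedar reaches Dogwood via Cedar → Hazel → Dogwood.
Elm reaches Dogwood via Elm → Larch → Dogwood.
No chain forces Alder (or any of the others) ahead of Dogwood.
That's Cedar, Elm, Ginkgo, Hazel, and Larch — 5 in all.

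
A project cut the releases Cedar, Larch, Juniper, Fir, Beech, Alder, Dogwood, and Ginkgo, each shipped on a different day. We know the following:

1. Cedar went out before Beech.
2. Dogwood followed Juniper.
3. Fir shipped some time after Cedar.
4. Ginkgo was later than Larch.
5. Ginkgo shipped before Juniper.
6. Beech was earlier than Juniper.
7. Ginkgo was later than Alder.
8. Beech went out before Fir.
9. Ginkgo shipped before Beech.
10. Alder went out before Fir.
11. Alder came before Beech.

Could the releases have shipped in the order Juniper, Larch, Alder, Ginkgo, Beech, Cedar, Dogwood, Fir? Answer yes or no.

The constraints require Cedar before Beech, but in the proposed sequence Beech appears ahead of Cedar. That one violation is enough.

no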